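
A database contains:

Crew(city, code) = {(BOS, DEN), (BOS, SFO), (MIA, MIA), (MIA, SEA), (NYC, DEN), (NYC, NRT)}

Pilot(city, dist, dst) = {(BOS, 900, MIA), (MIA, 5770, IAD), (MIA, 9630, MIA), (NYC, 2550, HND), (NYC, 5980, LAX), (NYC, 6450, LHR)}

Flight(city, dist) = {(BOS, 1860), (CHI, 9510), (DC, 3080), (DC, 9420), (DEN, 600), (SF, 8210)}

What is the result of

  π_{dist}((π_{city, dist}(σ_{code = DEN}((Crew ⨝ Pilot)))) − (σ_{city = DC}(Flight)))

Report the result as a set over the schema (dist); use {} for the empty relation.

{2550, 5980, 6450, 900}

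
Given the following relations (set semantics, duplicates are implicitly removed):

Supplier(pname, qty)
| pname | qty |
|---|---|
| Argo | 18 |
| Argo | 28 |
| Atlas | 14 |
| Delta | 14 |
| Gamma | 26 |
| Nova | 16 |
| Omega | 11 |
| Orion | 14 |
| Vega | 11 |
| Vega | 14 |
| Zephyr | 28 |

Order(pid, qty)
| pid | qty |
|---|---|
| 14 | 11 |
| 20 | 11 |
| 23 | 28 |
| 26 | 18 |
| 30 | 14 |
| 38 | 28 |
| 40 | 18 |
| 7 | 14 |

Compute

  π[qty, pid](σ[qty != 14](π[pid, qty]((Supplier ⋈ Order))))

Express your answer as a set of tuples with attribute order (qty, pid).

{(11, 14), (11, 20), (18, 26), (18, 40), (28, 23), (28, 38)}

Joining Supplier and Order on qty yields {(Argo, 18, 26), (Argo, 18, 40), (Argo, 28, 23), (Argo, 28, 38), (Atlas, 14, 30), (Atlas, 14, 7), (Delta, 14, 30), (Delta, 14, 7), (Omega, 11, 14), (Omega, 11, 20), (Orion, 14, 30), (Orion, 14, 7), (Vega, 11, 14), (Vega, 11, 20), (Vega, 14, 30), (Vega, 14, 7), (Zephyr, 28, 23), (Zephyr, 28, 38)}.
π[pid, qty]: project onto (pid, qty) (10 duplicate(s) eliminated) → {(14, 11), (20, 11), (23, 28), (26, 18), (30, 14), (38, 28), (40, 18), (7, 14)}
Apply σ_{qty != 14}; surviving tuples: {(14, 11), (20, 11), (23, 28), (26, 18), (38, 28), (40, 18)}
π[qty, pid]: project onto (qty, pid) → {(11, 14), (11, 20), (18, 26), (18, 40), (28, 23), (28, 38)}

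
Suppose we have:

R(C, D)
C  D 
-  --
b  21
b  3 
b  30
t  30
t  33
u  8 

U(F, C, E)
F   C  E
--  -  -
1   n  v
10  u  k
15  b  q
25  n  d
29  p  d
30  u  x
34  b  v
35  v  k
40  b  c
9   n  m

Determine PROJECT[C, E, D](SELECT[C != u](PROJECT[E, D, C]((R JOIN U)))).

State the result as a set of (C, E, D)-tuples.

{(b, c, 21), (b, c, 3), (b, c, 30), (b, q, 21), (b, q, 3), (b, q, 30), (b, v, 21), (b, v, 3), (b, v, 30)}

Joining R and U on C yields {(b, 21, 15, q), (b, 21, 34, v), (b, 21, 40, c), (b, 3, 15, q), (b, 3, 34, v), (b, 3, 40, c), (b, 30, 15, q), (b, 30, 34, v), (b, 30, 40, c), (u, 8, 10, k), (u, 8, 30, x)}.
Keep only column(s) E, D, C: {(c, 21, b), (c, 3, b), (c, 30, b), (k, 8, u), (q, 21, b), (q, 3, b), (q, 30, b), (v, 21, b), (v, 3, b), (v, 30, b), (x, 8, u)}
Selection C != u: {(c, 21, b), (c, 3, b), (c, 30, b), (q, 21, b), (q, 3, b), (q, 30, b), (v, 21, b), (v, 3, b), (v, 30, b)}
Keep only column(s) C, E, D: {(b, c, 21), (b, c, 3), (b, c, 30), (b, q, 21), (b, q, 3), (b, q, 30), (b, v, 21), (b, v, 3), (b, v, 30)}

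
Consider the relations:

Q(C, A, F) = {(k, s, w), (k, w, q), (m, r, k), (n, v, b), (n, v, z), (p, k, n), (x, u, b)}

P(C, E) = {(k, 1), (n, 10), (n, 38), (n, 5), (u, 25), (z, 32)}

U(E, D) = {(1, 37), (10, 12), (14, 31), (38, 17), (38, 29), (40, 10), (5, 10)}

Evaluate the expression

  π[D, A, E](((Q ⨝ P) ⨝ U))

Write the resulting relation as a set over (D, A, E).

{(10, v, 5), (12, v, 10), (17, v, 38), (29, v, 38), (37, s, 1), (37, w, 1)}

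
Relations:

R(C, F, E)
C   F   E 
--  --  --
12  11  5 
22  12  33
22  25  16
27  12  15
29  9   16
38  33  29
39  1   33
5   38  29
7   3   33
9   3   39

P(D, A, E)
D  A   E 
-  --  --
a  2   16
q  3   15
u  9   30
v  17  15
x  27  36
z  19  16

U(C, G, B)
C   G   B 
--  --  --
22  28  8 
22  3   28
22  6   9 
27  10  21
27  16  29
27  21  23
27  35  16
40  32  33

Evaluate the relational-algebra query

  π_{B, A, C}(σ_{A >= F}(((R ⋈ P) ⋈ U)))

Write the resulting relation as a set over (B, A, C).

{(16, 17, 27), (21, 17, 27), (23, 17, 27), (29, 17, 27)}

Natural join on E: {(22, 25, 16, a, 2), (22, 25, 16, z, 19), (27, 12, 15, q, 3), (27, 12, 15, v, 17), (29, 9, 16, a, 2), (29, 9, 16, z, 19)}
Natural join on C: {(22, 25, 16, a, 2, 28, 8), (22, 25, 16, a, 2, 3, 28), (22, 25, 16, a, 2, 6, 9), (22, 25, 16, z, 19, 28, 8), (22, 25, 16, z, 19, 3, 28), (22, 25, 16, z, 19, 6, 9), (27, 12, 15, q, 3, 10, 21), (27, 12, 15, q, 3, 16, 29), (27, 12, 15, q, 3, 21, 23), (27, 12, 15, q, 3, 35, 16), (27, 12, 15, v, 17, 10, 21), (27, 12, 15, v, 17, 16, 29), (27, 12, 15, v, 17, 21, 23), (27, 12, 15, v, 17, 35, 16)}
Apply σ_{A >= F}; surviving tuples: {(27, 12, 15, v, 17, 10, 21), (27, 12, 15, v, 17, 16, 29), (27, 12, 15, v, 17, 21, 23), (27, 12, 15, v, 17, 35, 16)}
Keep only column(s) B, A, C: {(16, 17, 27), (21, 17, 27), (23, 17, 27), (29, 17, 27)}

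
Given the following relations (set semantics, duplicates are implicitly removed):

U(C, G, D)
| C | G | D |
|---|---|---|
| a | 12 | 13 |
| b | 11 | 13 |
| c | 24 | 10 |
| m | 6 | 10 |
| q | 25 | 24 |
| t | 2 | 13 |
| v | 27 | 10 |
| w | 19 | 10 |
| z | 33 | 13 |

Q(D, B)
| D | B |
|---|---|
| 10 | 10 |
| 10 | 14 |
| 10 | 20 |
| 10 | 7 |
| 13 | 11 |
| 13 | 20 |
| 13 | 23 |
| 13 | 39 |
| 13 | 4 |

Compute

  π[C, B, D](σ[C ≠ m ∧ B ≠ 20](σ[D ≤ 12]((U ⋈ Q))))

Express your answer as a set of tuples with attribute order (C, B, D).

Natural join on D: {(a, 12, 13, 11), (a, 12, 13, 20), (a, 12, 13, 23), (a, 12, 13, 39), (a, 12, 13, 4), (b, 11, 13, 11), (b, 11, 13, 20), (b, 11, 13, 23), (b, 11, 13, 39), (b, 11, 13, 4), (c, 24, 10, 10), (c, 24, 10, 14), (c, 24, 10, 20), (c, 24, 10, 7), (m, 6, 10, 10), (m, 6, 10, 14), (m, 6, 10, 20), (m, 6, 10, 7), (t, 2, 13, 11), (t, 2, 13, 20), (t, 2, 13, 23), (t, 2, 13, 39), (t, 2, 13, 4), (v, 27, 10, 10), (v, 27, 10, 14), (v, 27, 10, 20), (v, 27, 10, 7), (w, 19, 10, 10), (w, 19, 10, 14), (w, 19, 10, 20), (w, 19, 10, 7), (z, 33, 13, 11), (z, 33, 13, 20), (z, 33, 13, 23), (z, 33, 13, 39), (z, 33, 13, 4)}
Apply σ_{D ≤ 12}; surviving tuples: {(c, 24, 10, 10), (c, 24, 10, 14), (c, 24, 10, 20), (c, 24, 10, 7), (m, 6, 10, 10), (m, 6, 10, 14), (m, 6, 10, 20), (m, 6, 10, 7), (v, 27, 10, 10), (v, 27, 10, 14), (v, 27, 10, 20), (v, 27, 10, 7), (w, 19, 10, 10), (w, 19, 10, 14), (w, 19, 10, 20), (w, 19, 10, 7)}
Apply σ_{C ≠ m ∧ B ≠ 20}; surviving tuples: {(c, 24, 10, 10), (c, 24, 10, 14), (c, 24, 10, 7), (v, 27, 10, 10), (v, 27, 10, 14), (v, 27, 10, 7), (w, 19, 10, 10), (w, 19, 10, 14), (w, 19, 10, 7)}
Projecting to C, B, D: {(c, 10, 10), (c, 14, 10), (c, 7, 10), (v, 10, 10), (v, 14, 10), (v, 7, 10), (w, 10, 10), (w, 14, 10), (w, 7, 10)}

{(c, 10, 10), (c, 14, 10), (c, 7, 10), (v, 10, 10), (v, 14, 10), (v, 7, 10), (w, 10, 10), (w, 14, 10), (w, 7, 10)}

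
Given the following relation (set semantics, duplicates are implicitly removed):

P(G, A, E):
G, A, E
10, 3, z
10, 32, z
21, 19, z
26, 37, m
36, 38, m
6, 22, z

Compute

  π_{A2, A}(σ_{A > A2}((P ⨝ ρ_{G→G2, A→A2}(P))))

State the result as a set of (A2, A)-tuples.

{(19, 22), (19, 32), (22, 32), (3, 19), (3, 22), (3, 32), (37, 38)}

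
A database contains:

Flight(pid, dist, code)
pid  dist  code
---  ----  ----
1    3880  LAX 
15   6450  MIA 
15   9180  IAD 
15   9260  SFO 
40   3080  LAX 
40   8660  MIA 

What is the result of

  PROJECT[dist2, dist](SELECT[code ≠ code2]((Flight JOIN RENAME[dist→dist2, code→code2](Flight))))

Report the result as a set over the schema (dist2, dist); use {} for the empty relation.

{(3080, 8660), (6450, 9180), (6450, 9260), (8660, 3080), (9180, 6450), (9180, 9260), (9260, 6450), (9260, 9180)}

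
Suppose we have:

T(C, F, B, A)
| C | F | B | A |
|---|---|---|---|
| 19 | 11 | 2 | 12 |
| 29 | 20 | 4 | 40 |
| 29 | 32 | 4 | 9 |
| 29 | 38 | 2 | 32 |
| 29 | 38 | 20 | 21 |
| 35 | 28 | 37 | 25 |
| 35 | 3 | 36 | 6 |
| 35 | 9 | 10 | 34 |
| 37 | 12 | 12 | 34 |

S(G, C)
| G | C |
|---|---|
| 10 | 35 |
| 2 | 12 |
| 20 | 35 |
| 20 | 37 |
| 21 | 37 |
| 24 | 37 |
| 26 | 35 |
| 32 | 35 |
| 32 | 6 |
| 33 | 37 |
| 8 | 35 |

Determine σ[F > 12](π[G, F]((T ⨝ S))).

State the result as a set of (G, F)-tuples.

T ⋈ S (natural join on C): {(35, 28, 37, 25, 10), (35, 28, 37, 25, 20), (35, 28, 37, 25, 26), (35, 28, 37, 25, 32), (35, 28, 37, 25, 8), (35, 3, 36, 6, 10), (35, 3, 36, 6, 20), (35, 3, 36, 6, 26), (35, 3, 36, 6, 32), (35, 3, 36, 6, 8), (35, 9, 10, 34, 10), (35, 9, 10, 34, 20), (35, 9, 10, 34, 26), (35, 9, 10, 34, 32), (35, 9, 10, 34, 8), (37, 12, 12, 34, 20), (37, 12, 12, 34, 21), (37, 12, 12, 34, 24), (37, 12, 12, 34, 33)}
π_{G, F} gives {(10, 28), (10, 3), (10, 9), (20, 12), (20, 28), (20, 3), (20, 9), (21, 12), (24, 12), (26, 28), (26, 3), (26, 9), (32, 28), (32, 3), (32, 9), (33, 12), (8, 28), (8, 3), (8, 9)}.
Filtering on F > 12 leaves {(10, 28), (20, 28), (26, 28), (32, 28), (8, 28)}.

{(10, 28), (20, 28), (26, 28), (32, 28), (8, 28)}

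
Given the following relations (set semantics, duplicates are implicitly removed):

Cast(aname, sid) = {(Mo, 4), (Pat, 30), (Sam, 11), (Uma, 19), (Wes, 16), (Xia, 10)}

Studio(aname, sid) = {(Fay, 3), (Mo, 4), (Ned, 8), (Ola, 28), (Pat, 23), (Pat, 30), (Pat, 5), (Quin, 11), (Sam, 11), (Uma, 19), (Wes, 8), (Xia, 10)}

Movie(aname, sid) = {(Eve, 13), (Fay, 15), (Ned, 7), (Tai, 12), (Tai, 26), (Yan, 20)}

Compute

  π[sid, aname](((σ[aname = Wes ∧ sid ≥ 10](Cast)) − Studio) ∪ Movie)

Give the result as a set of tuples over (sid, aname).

σ[aname = Wes ∧ sid ≥ 10]: keep tuples satisfying aname = Wes ∧ sid ≥ 10 → {(Wes, 16)}
Taking the difference: {(Wes, 16)}
Taking the union: {(Eve, 13), (Fay, 15), (Ned, 7), (Tai, 12), (Tai, 26), (Wes, 16), (Yan, 20)}
Keep only column(s) sid, aname: {(12, Tai), (13, Eve), (15, Fay), (16, Wes), (20, Yan), (26, Tai), (7, Ned)}

{(12, Tai), (13, Eve), (15, Fay), (16, Wes), (20, Yan), (26, Tai), (7, Ned)}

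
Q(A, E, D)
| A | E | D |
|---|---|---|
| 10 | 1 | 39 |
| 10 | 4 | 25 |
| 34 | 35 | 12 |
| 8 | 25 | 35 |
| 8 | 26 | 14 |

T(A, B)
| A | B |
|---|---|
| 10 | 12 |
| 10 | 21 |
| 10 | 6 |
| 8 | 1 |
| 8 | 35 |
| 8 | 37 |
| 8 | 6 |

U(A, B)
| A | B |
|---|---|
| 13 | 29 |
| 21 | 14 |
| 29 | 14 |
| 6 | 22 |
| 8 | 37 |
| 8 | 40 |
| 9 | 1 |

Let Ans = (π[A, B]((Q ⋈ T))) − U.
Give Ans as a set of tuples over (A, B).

Joining Q and T on A yields {(10, 1, 39, 12), (10, 1, 39, 21), (10, 1, 39, 6), (10, 4, 25, 12), (10, 4, 25, 21), (10, 4, 25, 6), (8, 25, 35, 1), (8, 25, 35, 35), (8, 25, 35, 37), (8, 25, 35, 6), (8, 26, 14, 1), (8, 26, 14, 35), (8, 26, 14, 37), (8, 26, 14, 6)}.
π[A, B]: project onto (A, B) (7 duplicate(s) eliminated) → {(10, 12), (10, 21), (10, 6), (8, 1), (8, 35), (8, 37), (8, 6)}
Difference: {(10, 12), (10, 21), (10, 6), (8, 1), (8, 35), (8, 37), (8, 6)} with {(13, 29), (21, 14), (29, 14), (6, 22), (8, 37), (8, 40), (9, 1)} → {(10, 12), (10, 21), (10, 6), (8, 1), (8, 35), (8, 6)}

{(10, 12), (10, 21), (10, 6), (8, 1), (8, 35), (8, 6)}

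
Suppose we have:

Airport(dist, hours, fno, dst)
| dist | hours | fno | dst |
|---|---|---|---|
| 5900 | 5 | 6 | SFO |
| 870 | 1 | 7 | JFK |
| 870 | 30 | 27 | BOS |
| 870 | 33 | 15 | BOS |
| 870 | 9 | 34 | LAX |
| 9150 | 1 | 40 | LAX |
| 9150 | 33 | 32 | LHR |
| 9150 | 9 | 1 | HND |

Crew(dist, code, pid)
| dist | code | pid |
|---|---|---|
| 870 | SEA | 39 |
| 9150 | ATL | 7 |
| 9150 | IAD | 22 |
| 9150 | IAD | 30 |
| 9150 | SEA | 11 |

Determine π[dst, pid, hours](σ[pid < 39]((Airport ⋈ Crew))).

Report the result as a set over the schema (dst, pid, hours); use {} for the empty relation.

{(HND, 11, 9), (HND, 22, 9), (HND, 30, 9), (HND, 7, 9), (LAX, 11, 1), (LAX, 22, 1), (LAX, 30, 1), (LAX, 7, 1), (LHR, 11, 33), (LHR, 22, 33), (LHR, 30, 33), (LHR, 7, 33)}

Airport ⋈ Crew (natural join on dist): {(870, 1, 7, JFK, SEA, 39), (870, 30, 27, BOS, SEA, 39), (870, 33, 15, BOS, SEA, 39), (870, 9, 34, LAX, SEA, 39), (9150, 1, 40, LAX, ATL, 7), (9150, 1, 40, LAX, IAD, 22), (9150, 1, 40, LAX, IAD, 30), (9150, 1, 40, LAX, SEA, 11), (9150, 33, 32, LHR, ATL, 7), (9150, 33, 32, LHR, IAD, 22), (9150, 33, 32, LHR, IAD, 30), (9150, 33, 32, LHR, SEA, 11), (9150, 9, 1, HND, ATL, 7), (9150, 9, 1, HND, IAD, 22), (9150, 9, 1, HND, IAD, 30), (9150, 9, 1, HND, SEA, 11)}
Selection pid < 39: {(9150, 1, 40, LAX, ATL, 7), (9150, 1, 40, LAX, IAD, 22), (9150, 1, 40, LAX, IAD, 30), (9150, 1, 40, LAX, SEA, 11), (9150, 33, 32, LHR, ATL, 7), (9150, 33, 32, LHR, IAD, 22), (9150, 33, 32, LHR, IAD, 30), (9150, 33, 32, LHR, SEA, 11), (9150, 9, 1, HND, ATL, 7), (9150, 9, 1, HND, IAD, 22), (9150, 9, 1, HND, IAD, 30), (9150, 9, 1, HND, SEA, 11)}
π_{dst, pid, hours} gives {(HND, 11, 9), (HND, 22, 9), (HND, 30, 9), (HND, 7, 9), (LAX, 11, 1), (LAX, 22, 1), (LAX, 30, 1), (LAX, 7, 1), (LHR, 11, 33), (LHR, 22, 33), (LHR, 30, 33), (LHR, 7, 33)}.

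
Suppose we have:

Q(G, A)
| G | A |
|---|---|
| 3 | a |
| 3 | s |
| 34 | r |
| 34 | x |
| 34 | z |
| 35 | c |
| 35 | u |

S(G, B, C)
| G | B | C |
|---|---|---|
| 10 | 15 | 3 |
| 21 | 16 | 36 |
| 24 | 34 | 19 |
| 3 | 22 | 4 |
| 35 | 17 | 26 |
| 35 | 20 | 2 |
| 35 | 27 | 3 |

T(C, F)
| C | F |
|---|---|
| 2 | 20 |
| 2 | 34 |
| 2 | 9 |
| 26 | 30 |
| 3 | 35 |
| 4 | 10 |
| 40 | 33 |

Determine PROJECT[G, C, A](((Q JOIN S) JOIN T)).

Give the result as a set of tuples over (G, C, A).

{(3, 4, a), (3, 4, s), (35, 2, c), (35, 2, u), (35, 26, c), (35, 26, u), (35, 3, c), (35, 3, u)}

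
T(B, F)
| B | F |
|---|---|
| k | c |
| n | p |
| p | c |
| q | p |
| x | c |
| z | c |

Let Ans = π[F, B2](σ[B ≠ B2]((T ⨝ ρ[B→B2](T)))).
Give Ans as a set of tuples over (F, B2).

{(c, k), (c, p), (c, x), (c, z), (p, n), (p, q)}

ρ[B→B2]: schema becomes (B2, F); tuples unchanged.
Natural join on F: {(k, c, k), (k, c, p), (k, c, x), (k, c, z), (n, p, n), (n, p, q), (p, c, k), (p, c, p), (p, c, x), (p, c, z), (q, p, n), (q, p, q), (x, c, k), (x, c, p), (x, c, x), (x, c, z), (z, c, k), (z, c, p), (z, c, x), (z, c, z)}
Selection B ≠ B2: {(k, c, p), (k, c, x), (k, c, z), (n, p, q), (p, c, k), (p, c, x), (p, c, z), (q, p, n), (x, c, k), (x, c, p), (x, c, z), (z, c, k), (z, c, p), (z, c, x)}
Keep only column(s) F, B2 (8 duplicate(s) eliminated): {(c, k), (c, p), (c, x), (c, z), (p, n), (p, q)}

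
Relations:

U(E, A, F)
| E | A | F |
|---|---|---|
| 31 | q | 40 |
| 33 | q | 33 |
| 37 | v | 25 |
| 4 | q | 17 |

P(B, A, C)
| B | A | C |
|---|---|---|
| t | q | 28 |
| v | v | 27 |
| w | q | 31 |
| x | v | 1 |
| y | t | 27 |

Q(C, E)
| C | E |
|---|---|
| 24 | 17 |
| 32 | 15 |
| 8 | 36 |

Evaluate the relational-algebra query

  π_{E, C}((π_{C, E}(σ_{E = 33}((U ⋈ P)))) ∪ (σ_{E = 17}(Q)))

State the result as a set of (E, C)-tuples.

{(17, 24), (33, 28), (33, 31)}

Joining U and P on A yields {(31, q, 40, t, 28), (31, q, 40, w, 31), (33, q, 33, t, 28), (33, q, 33, w, 31), (37, v, 25, v, 27), (37, v, 25, x, 1), (4, q, 17, t, 28), (4, q, 17, w, 31)}.
Filtering on E = 33 leaves {(33, q, 33, t, 28), (33, q, 33, w, 31)}.
Keep only column(s) C, E: {(28, 33), (31, 33)}
Filtering on E = 17 leaves {(24, 17)}.
Taking the union: {(24, 17), (28, 33), (31, 33)}
Keep only column(s) E, C: {(17, 24), (33, 28), (33, 31)}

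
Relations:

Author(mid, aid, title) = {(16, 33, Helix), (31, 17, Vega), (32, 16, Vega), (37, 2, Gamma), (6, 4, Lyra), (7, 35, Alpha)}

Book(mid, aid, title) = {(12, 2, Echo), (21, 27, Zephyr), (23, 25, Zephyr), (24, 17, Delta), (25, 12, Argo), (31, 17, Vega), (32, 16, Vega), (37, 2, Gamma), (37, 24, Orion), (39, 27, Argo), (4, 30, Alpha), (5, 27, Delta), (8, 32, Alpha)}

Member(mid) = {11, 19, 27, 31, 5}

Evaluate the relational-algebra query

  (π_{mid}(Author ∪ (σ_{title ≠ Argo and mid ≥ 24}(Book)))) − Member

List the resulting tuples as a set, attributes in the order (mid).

{16, 24, 32, 37, 6, 7}

Apply σ_{title ≠ Argo and mid ≥ 24}; surviving tuples: {(24, 17, Delta), (31, 17, Vega), (32, 16, Vega), (37, 2, Gamma), (37, 24, Orion)}
Union: {(16, 33, Helix), (31, 17, Vega), (32, 16, Vega), (37, 2, Gamma), (6, 4, Lyra), (7, 35, Alpha)} with {(24, 17, Delta), (31, 17, Vega), (32, 16, Vega), (37, 2, Gamma), (37, 24, Orion)} → {(16, 33, Helix), (24, 17, Delta), (31, 17, Vega), (32, 16, Vega), (37, 2, Gamma), (37, 24, Orion), (6, 4, Lyra), (7, 35, Alpha)}
π[mid]: project onto (mid) (1 duplicate(s) eliminated) → {16, 24, 31, 32, 37, 6, 7}
Difference: {16, 24, 31, 32, 37, 6, 7} with {11, 19, 27, 31, 5} → {16, 24, 32, 37, 6, 7}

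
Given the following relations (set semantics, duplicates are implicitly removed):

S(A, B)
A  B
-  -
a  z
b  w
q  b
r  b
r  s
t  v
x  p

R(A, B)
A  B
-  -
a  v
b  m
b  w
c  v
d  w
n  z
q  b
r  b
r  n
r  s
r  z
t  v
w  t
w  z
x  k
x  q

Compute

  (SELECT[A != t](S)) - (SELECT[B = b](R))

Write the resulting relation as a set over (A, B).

{(a, z), (b, w), (r, s), (x, p)}

Selection A != t: {(a, z), (b, w), (q, b), (r, b), (r, s), (x, p)}
Selection B = b: {(q, b), (r, b)}
Difference: {(a, z), (b, w), (q, b), (r, b), (r, s), (x, p)} with {(q, b), (r, b)} → {(a, z), (b, w), (r, s), (x, p)}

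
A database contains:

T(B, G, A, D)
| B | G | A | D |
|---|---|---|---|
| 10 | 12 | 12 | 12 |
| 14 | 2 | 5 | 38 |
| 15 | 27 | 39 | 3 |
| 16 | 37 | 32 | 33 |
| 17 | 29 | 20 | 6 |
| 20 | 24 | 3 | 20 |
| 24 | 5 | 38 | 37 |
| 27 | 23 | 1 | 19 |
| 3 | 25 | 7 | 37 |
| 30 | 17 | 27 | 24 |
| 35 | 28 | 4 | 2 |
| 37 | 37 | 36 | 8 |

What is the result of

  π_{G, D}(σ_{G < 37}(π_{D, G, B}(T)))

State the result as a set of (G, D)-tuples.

{(12, 12), (17, 24), (2, 38), (23, 19), (24, 20), (25, 37), (27, 3), (28, 2), (29, 6), (5, 37)}

π_{D, G, B} gives {(12, 12, 10), (19, 23, 27), (2, 28, 35), (20, 24, 20), (24, 17, 30), (3, 27, 15), (33, 37, 16), (37, 25, 3), (37, 5, 24), (38, 2, 14), (6, 29, 17), (8, 37, 37)}.
Selection G < 37: {(12, 12, 10), (19, 23, 27), (2, 28, 35), (20, 24, 20), (24, 17, 30), (3, 27, 15), (37, 25, 3), (37, 5, 24), (38, 2, 14), (6, 29, 17)}
π_{G, D} gives {(12, 12), (17, 24), (2, 38), (23, 19), (24, 20), (25, 37), (27, 3), (28, 2), (29, 6), (5, 37)}.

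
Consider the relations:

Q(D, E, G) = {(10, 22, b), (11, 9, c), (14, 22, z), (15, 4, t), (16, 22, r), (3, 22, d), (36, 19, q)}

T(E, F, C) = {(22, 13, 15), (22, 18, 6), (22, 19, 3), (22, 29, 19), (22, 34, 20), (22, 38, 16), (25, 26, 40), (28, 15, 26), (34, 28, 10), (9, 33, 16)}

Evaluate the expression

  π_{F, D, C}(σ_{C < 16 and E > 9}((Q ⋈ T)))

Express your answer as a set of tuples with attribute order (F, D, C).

{(13, 10, 15), (13, 14, 15), (13, 16, 15), (13, 3, 15), (18, 10, 6), (18, 14, 6), (18, 16, 6), (18, 3, 6), (19, 10, 3), (19, 14, 3), (19, 16, 3), (19, 3, 3)}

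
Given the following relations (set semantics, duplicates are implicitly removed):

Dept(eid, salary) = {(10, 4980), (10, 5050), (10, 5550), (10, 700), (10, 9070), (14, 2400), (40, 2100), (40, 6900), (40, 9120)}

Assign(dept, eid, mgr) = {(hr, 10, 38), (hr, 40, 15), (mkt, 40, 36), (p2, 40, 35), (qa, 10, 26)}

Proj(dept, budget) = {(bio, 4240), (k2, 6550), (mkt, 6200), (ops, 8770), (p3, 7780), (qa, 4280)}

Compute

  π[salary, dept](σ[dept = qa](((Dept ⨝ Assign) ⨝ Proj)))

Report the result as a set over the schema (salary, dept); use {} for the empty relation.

{(4980, qa), (5050, qa), (5550, qa), (700, qa), (9070, qa)}

Natural join on eid: {(10, 4980, hr, 38), (10, 4980, qa, 26), (10, 5050, hr, 38), (10, 5050, qa, 26), (10, 5550, hr, 38), (10, 5550, qa, 26), (10, 700, hr, 38), (10, 700, qa, 26), (10, 9070, hr, 38), (10, 9070, qa, 26), (40, 2100, hr, 15), (40, 2100, mkt, 36), (40, 2100, p2, 35), (40, 6900, hr, 15), (40, 6900, mkt, 36), (40, 6900, p2, 35), (40, 9120, hr, 15), (40, 9120, mkt, 36), (40, 9120, p2, 35)}
Natural join on dept: {(10, 4980, qa, 26, 4280), (10, 5050, qa, 26, 4280), (10, 5550, qa, 26, 4280), (10, 700, qa, 26, 4280), (10, 9070, qa, 26, 4280), (40, 2100, mkt, 36, 6200), (40, 6900, mkt, 36, 6200), (40, 9120, mkt, 36, 6200)}
Filtering on dept = qa leaves {(10, 4980, qa, 26, 4280), (10, 5050, qa, 26, 4280), (10, 5550, qa, 26, 4280), (10, 700, qa, 26, 4280), (10, 9070, qa, 26, 4280)}.
π_{salary, dept} gives {(4980, qa), (5050, qa), (5550, qa), (700, qa), (9070, qa)}.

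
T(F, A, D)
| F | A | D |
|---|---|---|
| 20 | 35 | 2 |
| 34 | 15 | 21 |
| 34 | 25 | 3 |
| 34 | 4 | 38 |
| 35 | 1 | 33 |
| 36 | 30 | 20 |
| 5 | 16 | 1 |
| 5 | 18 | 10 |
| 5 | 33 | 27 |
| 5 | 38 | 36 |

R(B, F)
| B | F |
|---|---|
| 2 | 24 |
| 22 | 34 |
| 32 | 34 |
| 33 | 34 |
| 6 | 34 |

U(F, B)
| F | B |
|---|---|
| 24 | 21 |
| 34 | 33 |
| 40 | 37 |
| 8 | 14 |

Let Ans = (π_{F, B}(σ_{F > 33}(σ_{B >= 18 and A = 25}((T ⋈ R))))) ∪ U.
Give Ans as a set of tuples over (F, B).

T ⋈ R (natural join on F): {(34, 15, 21, 22), (34, 15, 21, 32), (34, 15, 21, 33), (34, 15, 21, 6), (34, 25, 3, 22), (34, 25, 3, 32), (34, 25, 3, 33), (34, 25, 3, 6), (34, 4, 38, 22), (34, 4, 38, 32), (34, 4, 38, 33), (34, 4, 38, 6)}
σ[B >= 18 and A = 25]: keep tuples satisfying B >= 18 and A = 25 → {(34, 25, 3, 22), (34, 25, 3, 32), (34, 25, 3, 33)}
σ[F > 33]: keep tuples satisfying F > 33 → {(34, 25, 3, 22), (34, 25, 3, 32), (34, 25, 3, 33)}
Projecting to F, B: {(34, 22), (34, 32), (34, 33)}
Union: {(34, 22), (34, 32), (34, 33)} with {(24, 21), (34, 33), (40, 37), (8, 14)} → {(24, 21), (34, 22), (34, 32), (34, 33), (40, 37), (8, 14)}

{(24, 21), (34, 22), (34, 32), (34, 33), (40, 37), (8, 14)}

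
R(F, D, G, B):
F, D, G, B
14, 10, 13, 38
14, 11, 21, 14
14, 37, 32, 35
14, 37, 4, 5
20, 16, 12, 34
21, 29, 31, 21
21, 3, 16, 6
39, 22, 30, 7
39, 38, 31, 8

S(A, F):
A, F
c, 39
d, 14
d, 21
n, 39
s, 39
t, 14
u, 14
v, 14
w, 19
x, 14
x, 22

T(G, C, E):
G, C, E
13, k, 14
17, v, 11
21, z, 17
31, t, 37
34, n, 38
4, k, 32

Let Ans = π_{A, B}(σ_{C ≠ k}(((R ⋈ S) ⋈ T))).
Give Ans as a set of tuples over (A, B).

{(c, 8), (d, 14), (d, 21), (n, 8), (s, 8), (t, 14), (u, 14), (v, 14), (x, 14)}

Natural join on F: {(14, 10, 13, 38, d), (14, 10, 13, 38, t), (14, 10, 13, 38, u), (14, 10, 13, 38, v), (14, 10, 13, 38, x), (14, 11, 21, 14, d), (14, 11, 21, 14, t), (14, 11, 21, 14, u), (14, 11, 21, 14, v), (14, 11, 21, 14, x), (14, 37, 32, 35, d), (14, 37, 32, 35, t), (14, 37, 32, 35, u), (14, 37, 32, 35, v), (14, 37, 32, 35, x), (14, 37, 4, 5, d), (14, 37, 4, 5, t), (14, 37, 4, 5, u), (14, 37, 4, 5, v), (14, 37, 4, 5, x), (21, 29, 31, 21, d), (21, 3, 16, 6, d), (39, 22, 30, 7, c), (39, 22, 30, 7, n), (39, 22, 30, 7, s), (39, 38, 31, 8, c), (39, 38, 31, 8, n), (39, 38, 31, 8, s)}
Natural join on G: {(14, 10, 13, 38, d, k, 14), (14, 10, 13, 38, t, k, 14), (14, 10, 13, 38, u, k, 14), (14, 10, 13, 38, v, k, 14), (14, 10, 13, 38, x, k, 14), (14, 11, 21, 14, d, z, 17), (14, 11, 21, 14, t, z, 17), (14, 11, 21, 14, u, z, 17), (14, 11, 21, 14, v, z, 17), (14, 11, 21, 14, x, z, 17), (14, 37, 4, 5, d, k, 32), (14, 37, 4, 5, t, k, 32), (14, 37, 4, 5, u, k, 32), (14, 37, 4, 5, v, k, 32), (14, 37, 4, 5, x, k, 32), (21, 29, 31, 21, d, t, 37), (39, 38, 31, 8, c, t, 37), (39, 38, 31, 8, n, t, 37), (39, 38, 31, 8, s, t, 37)}
Filtering on C ≠ k leaves {(14, 11, 21, 14, d, z, 17), (14, 11, 21, 14, t, z, 17), (14, 11, 21, 14, u, z, 17), (14, 11, 21, 14, v, z, 17), (14, 11, 21, 14, x, z, 17), (21, 29, 31, 21, d, t, 37), (39, 38, 31, 8, c, t, 37), (39, 38, 31, 8, n, t, 37), (39, 38, 31, 8, s, t, 37)}.
π_{A, B} gives {(c, 8), (d, 14), (d, 21), (n, 8), (s, 8), (t, 14), (u, 14), (v, 14), (x, 14)}.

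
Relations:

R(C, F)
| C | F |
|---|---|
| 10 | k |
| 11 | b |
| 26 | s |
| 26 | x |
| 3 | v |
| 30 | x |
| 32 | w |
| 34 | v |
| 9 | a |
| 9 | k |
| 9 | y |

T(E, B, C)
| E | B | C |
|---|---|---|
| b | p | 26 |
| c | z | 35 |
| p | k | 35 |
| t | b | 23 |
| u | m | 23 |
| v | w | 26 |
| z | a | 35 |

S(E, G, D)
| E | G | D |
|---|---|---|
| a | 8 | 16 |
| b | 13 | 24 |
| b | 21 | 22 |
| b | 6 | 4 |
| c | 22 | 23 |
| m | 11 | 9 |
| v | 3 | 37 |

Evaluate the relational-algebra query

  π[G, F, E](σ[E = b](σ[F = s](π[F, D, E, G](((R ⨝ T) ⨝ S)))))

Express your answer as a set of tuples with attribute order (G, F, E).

Natural join on C: {(26, s, b, p), (26, s, v, w), (26, x, b, p), (26, x, v, w)}
Natural join on E: {(26, s, b, p, 13, 24), (26, s, b, p, 21, 22), (26, s, b, p, 6, 4), (26, s, v, w, 3, 37), (26, x, b, p, 13, 24), (26, x, b, p, 21, 22), (26, x, b, p, 6, 4), (26, x, v, w, 3, 37)}
π[F, D, E, G]: project onto (F, D, E, G) → {(s, 22, b, 21), (s, 24, b, 13), (s, 37, v, 3), (s, 4, b, 6), (x, 22, b, 21), (x, 24, b, 13), (x, 37, v, 3), (x, 4, b, 6)}
σ[F = s]: keep tuples satisfying F = s → {(s, 22, b, 21), (s, 24, b, 13), (s, 37, v, 3), (s, 4, b, 6)}
σ[E = b]: keep tuples satisfying E = b → {(s, 22, b, 21), (s, 24, b, 13), (s, 4, b, 6)}
π[G, F, E]: project onto (G, F, E) → {(13, s, b), (21, s, b), (6, s, b)}

{(13, s, b), (21, s, b), (6, s, b)}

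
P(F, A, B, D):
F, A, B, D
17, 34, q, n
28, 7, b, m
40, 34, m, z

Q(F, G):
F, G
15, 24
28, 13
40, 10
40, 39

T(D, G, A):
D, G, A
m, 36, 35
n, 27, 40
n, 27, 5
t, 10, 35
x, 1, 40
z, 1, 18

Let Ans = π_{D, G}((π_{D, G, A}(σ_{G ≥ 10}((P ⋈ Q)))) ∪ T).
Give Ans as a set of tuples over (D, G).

Joining P and Q on F yields {(28, 7, b, m, 13), (40, 34, m, z, 10), (40, 34, m, z, 39)}.
Selection G ≥ 10: {(28, 7, b, m, 13), (40, 34, m, z, 10), (40, 34, m, z, 39)}
Projecting to D, G, A: {(m, 13, 7), (z, 10, 34), (z, 39, 34)}
Taking the union: {(m, 13, 7), (m, 36, 35), (n, 27, 40), (n, 27, 5), (t, 10, 35), (x, 1, 40), (z, 1, 18), (z, 10, 34), (z, 39, 34)}
Projecting to D, G (1 duplicate(s) eliminated): {(m, 13), (m, 36), (n, 27), (t, 10), (x, 1), (z, 1), (z, 10), (z, 39)}

{(m, 13), (m, 36), (n, 27), (t, 10), (x, 1), (z, 1), (z, 10), (z, 39)}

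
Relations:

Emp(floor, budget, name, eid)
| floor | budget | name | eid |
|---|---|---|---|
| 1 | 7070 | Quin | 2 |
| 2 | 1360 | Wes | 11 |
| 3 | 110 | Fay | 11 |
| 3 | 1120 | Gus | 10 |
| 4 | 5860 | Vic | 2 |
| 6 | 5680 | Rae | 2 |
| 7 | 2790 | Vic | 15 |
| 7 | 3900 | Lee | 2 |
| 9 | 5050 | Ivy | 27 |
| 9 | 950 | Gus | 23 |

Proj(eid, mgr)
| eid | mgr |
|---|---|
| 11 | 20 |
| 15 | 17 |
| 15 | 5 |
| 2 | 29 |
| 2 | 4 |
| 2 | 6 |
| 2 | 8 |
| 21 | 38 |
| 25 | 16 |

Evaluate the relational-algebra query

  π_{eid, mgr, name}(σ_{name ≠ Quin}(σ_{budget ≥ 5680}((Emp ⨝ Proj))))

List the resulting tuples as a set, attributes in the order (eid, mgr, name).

{(2, 29, Rae), (2, 29, Vic), (2, 4, Rae), (2, 4, Vic), (2, 6, Rae), (2, 6, Vic), (2, 8, Rae), (2, 8, Vic)}

Emp ⋈ Proj (natural join on eid): {(1, 7070, Quin, 2, 29), (1, 7070, Quin, 2, 4), (1, 7070, Quin, 2, 6), (1, 7070, Quin, 2, 8), (2, 1360, Wes, 11, 20), (3, 110, Fay, 11, 20), (4, 5860, Vic, 2, 29), (4, 5860, Vic, 2, 4), (4, 5860, Vic, 2, 6), (4, 5860, Vic, 2, 8), (6, 5680, Rae, 2, 29), (6, 5680, Rae, 2, 4), (6, 5680, Rae, 2, 6), (6, 5680, Rae, 2, 8), (7, 2790, Vic, 15, 17), (7, 2790, Vic, 15, 5), (7, 3900, Lee, 2, 29), (7, 3900, Lee, 2, 4), (7, 3900, Lee, 2, 6), (7, 3900, Lee, 2, 8)}
σ[budget ≥ 5680]: keep tuples satisfying budget ≥ 5680 → {(1, 7070, Quin, 2, 29), (1, 7070, Quin, 2, 4), (1, 7070, Quin, 2, 6), (1, 7070, Quin, 2, 8), (4, 5860, Vic, 2, 29), (4, 5860, Vic, 2, 4), (4, 5860, Vic, 2, 6), (4, 5860, Vic, 2, 8), (6, 5680, Rae, 2, 29), (6, 5680, Rae, 2, 4), (6, 5680, Rae, 2, 6), (6, 5680, Rae, 2, 8)}
σ[name ≠ Quin]: keep tuples satisfying name ≠ Quin → {(4, 5860, Vic, 2, 29), (4, 5860, Vic, 2, 4), (4, 5860, Vic, 2, 6), (4, 5860, Vic, 2, 8), (6, 5680, Rae, 2, 29), (6, 5680, Rae, 2, 4), (6, 5680, Rae, 2, 6), (6, 5680, Rae, 2, 8)}
π_{eid, mgr, name} gives {(2, 29, Rae), (2, 29, Vic), (2, 4, Rae), (2, 4, Vic), (2, 6, Rae), (2, 6, Vic), (2, 8, Rae), (2, 8, Vic)}.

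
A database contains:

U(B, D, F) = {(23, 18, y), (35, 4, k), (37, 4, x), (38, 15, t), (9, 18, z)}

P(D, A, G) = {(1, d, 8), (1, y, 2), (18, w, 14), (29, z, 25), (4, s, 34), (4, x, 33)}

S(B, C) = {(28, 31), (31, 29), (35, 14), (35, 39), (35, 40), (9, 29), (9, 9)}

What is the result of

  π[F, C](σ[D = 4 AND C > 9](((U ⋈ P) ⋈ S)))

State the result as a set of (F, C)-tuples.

{(k, 14), (k, 39), (k, 40)}

Joining U and P on D yields {(23, 18, y, w, 14), (35, 4, k, s, 34), (35, 4, k, x, 33), (37, 4, x, s, 34), (37, 4, x, x, 33), (9, 18, z, w, 14)}.
Joining (U ⋈ P) and S on B yields {(35, 4, k, s, 34, 14), (35, 4, k, s, 34, 39), (35, 4, k, s, 34, 40), (35, 4, k, x, 33, 14), (35, 4, k, x, 33, 39), (35, 4, k, x, 33, 40), (9, 18, z, w, 14, 29), (9, 18, z, w, 14, 9)}.
Selection D = 4 AND C > 9: {(35, 4, k, s, 34, 14), (35, 4, k, s, 34, 39), (35, 4, k, s, 34, 40), (35, 4, k, x, 33, 14), (35, 4, k, x, 33, 39), (35, 4, k, x, 33, 40)}
Projecting to F, C (3 duplicate(s) eliminated): {(k, 14), (k, 39), (k, 40)}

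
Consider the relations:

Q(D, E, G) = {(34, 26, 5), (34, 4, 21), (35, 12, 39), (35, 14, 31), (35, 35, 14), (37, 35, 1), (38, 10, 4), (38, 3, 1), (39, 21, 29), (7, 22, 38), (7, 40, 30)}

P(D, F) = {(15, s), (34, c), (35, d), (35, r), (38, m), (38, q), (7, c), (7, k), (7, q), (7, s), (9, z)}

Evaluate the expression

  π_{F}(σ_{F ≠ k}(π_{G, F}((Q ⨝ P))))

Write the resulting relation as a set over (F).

Joining Q and P on D yields {(34, 26, 5, c), (34, 4, 21, c), (35, 12, 39, d), (35, 12, 39, r), (35, 14, 31, d), (35, 14, 31, r), (35, 35, 14, d), (35, 35, 14, r), (38, 10, 4, m), (38, 10, 4, q), (38, 3, 1, m), (38, 3, 1, q), (7, 22, 38, c), (7, 22, 38, k), (7, 22, 38, q), (7, 22, 38, s), (7, 40, 30, c), (7, 40, 30, k), (7, 40, 30, q), (7, 40, 30, s)}.
π_{G, F} gives {(1, m), (1, q), (14, d), (14, r), (21, c), (30, c), (30, k), (30, q), (30, s), (31, d), (31, r), (38, c), (38, k), (38, q), (38, s), (39, d), (39, r), (4, m), (4, q), (5, c)}.
Apply σ_{F ≠ k}; surviving tuples: {(1, m), (1, q), (14, d), (14, r), (21, c), (30, c), (30, q), (30, s), (31, d), (31, r), (38, c), (38, q), (38, s), (39, d), (39, r), (4, m), (4, q), (5, c)}
π_{F} gives {c, d, m, q, r, s} (12 duplicate(s) eliminated).

{c, d, m, q, r, s}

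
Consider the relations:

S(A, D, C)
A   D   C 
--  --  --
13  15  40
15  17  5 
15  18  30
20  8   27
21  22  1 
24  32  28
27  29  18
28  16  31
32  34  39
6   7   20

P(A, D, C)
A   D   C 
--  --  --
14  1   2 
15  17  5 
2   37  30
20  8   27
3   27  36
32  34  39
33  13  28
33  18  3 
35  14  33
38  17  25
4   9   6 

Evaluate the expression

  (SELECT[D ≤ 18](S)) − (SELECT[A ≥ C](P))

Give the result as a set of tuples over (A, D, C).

{(13, 15, 40), (15, 18, 30), (20, 8, 27), (28, 16, 31), (6, 7, 20)}

Apply σ_{D ≤ 18}; surviving tuples: {(13, 15, 40), (15, 17, 5), (15, 18, 30), (20, 8, 27), (28, 16, 31), (6, 7, 20)}
Apply σ_{A ≥ C}; surviving tuples: {(14, 1, 2), (15, 17, 5), (33, 13, 28), (33, 18, 3), (35, 14, 33), (38, 17, 25)}
Set difference of the two operands is {(13, 15, 40), (15, 18, 30), (20, 8, 27), (28, 16, 31), (6, 7, 20)}.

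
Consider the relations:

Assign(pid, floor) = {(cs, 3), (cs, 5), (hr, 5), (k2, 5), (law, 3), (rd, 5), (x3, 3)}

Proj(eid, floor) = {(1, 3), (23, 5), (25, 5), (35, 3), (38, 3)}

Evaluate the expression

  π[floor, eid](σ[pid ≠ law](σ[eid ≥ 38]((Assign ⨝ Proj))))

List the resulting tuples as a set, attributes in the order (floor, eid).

Joining Assign and Proj on floor yields {(cs, 3, 1), (cs, 3, 35), (cs, 3, 38), (cs, 5, 23), (cs, 5, 25), (hr, 5, 23), (hr, 5, 25), (k2, 5, 23), (k2, 5, 25), (law, 3, 1), (law, 3, 35), (law, 3, 38), (rd, 5, 23), (rd, 5, 25), (x3, 3, 1), (x3, 3, 35), (x3, 3, 38)}.
σ[eid ≥ 38]: keep tuples satisfying eid ≥ 38 → {(cs, 3, 38), (law, 3, 38), (x3, 3, 38)}
σ[pid ≠ law]: keep tuples satisfying pid ≠ law → {(cs, 3, 38), (x3, 3, 38)}
Keep only column(s) floor, eid (1 duplicate(s) eliminated): {(3, 38)}

{(3, 38)}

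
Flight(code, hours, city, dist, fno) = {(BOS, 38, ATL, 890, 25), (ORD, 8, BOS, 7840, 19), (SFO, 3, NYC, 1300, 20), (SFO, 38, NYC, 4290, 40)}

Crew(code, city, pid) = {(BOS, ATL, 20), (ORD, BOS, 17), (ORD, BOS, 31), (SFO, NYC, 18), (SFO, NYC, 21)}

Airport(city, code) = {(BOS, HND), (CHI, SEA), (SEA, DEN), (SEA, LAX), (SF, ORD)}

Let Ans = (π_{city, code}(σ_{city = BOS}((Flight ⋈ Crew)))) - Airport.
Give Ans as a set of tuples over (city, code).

Joining Flight and Crew on code, city yields {(BOS, 38, ATL, 890, 25, 20), (ORD, 8, BOS, 7840, 19, 17), (ORD, 8, BOS, 7840, 19, 31), (SFO, 3, NYC, 1300, 20, 18), (SFO, 3, NYC, 1300, 20, 21), (SFO, 38, NYC, 4290, 40, 18), (SFO, 38, NYC, 4290, 40, 21)}.
σ[city = BOS]: keep tuples satisfying city = BOS → {(ORD, 8, BOS, 7840, 19, 17), (ORD, 8, BOS, 7840, 19, 31)}
Projecting to city, code (1 duplicate(s) eliminated): {(BOS, ORD)}
Set difference of the two operands is {(BOS, ORD)}.

{(BOS, ORD)}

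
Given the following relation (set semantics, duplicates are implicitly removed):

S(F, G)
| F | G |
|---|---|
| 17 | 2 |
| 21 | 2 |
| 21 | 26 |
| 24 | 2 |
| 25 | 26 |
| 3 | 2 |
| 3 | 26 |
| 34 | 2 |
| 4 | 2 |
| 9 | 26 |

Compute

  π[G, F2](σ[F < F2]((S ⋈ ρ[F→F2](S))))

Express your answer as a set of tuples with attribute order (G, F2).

ρ[F→F2]: schema becomes (F2, G); tuples unchanged.
Joining S and ρ[F→F2](S) on G yields {(17, 2, 17), (17, 2, 21), (17, 2, 24), (17, 2, 3), (17, 2, 34), (17, 2, 4), (21, 2, 17), (21, 2, 21), (21, 2, 24), (21, 2, 3), (21, 2, 34), (21, 2, 4), (21, 26, 21), (21, 26, 25), (21, 26, 3), (21, 26, 9), (24, 2, 17), (24, 2, 21), (24, 2, 24), (24, 2, 3), (24, 2, 34), (24, 2, 4), (25, 26, 21), (25, 26, 25), (25, 26, 3), (25, 26, 9), (3, 2, 17), (3, 2, 21), (3, 2, 24), (3, 2, 3), (3, 2, 34), (3, 2, 4), (3, 26, 21), (3, 26, 25), (3, 26, 3), (3, 26, 9), (34, 2, 17), (34, 2, 21), (34, 2, 24), (34, 2, 3), (34, 2, 34), (34, 2, 4), (4, 2, 17), (4, 2, 21), (4, 2, 24), (4, 2, 3), (4, 2, 34), (4, 2, 4), (9, 26, 21), (9, 26, 25), (9, 26, 3), (9, 26, 9)}.
Selection F < F2: {(17, 2, 21), (17, 2, 24), (17, 2, 34), (21, 2, 24), (21, 2, 34), (21, 26, 25), (24, 2, 34), (3, 2, 17), (3, 2, 21), (3, 2, 24), (3, 2, 34), (3, 2, 4), (3, 26, 21), (3, 26, 25), (3, 26, 9), (4, 2, 17), (4, 2, 21), (4, 2, 24), (4, 2, 34), (9, 26, 21), (9, 26, 25)}
π[G, F2]: project onto (G, F2) (13 duplicate(s) eliminated) → {(2, 17), (2, 21), (2, 24), (2, 34), (2, 4), (26, 21), (26, 25), (26, 9)}

{(2, 17), (2, 21), (2, 24), (2, 34), (2, 4), (26, 21), (26, 25), (26, 9)}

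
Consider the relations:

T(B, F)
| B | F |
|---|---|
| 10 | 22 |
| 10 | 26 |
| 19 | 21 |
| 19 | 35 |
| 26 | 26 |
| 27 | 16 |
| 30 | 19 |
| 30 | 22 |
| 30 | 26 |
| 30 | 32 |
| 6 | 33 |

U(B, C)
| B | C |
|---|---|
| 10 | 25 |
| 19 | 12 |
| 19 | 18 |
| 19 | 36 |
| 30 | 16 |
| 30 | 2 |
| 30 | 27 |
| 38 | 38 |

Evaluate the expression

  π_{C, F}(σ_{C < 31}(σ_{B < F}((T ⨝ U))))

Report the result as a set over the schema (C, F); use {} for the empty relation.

Natural join on B: {(10, 22, 25), (10, 26, 25), (19, 21, 12), (19, 21, 18), (19, 21, 36), (19, 35, 12), (19, 35, 18), (19, 35, 36), (30, 19, 16), (30, 19, 2), (30, 19, 27), (30, 22, 16), (30, 22, 2), (30, 22, 27), (30, 26, 16), (30, 26, 2), (30, 26, 27), (30, 32, 16), (30, 32, 2), (30, 32, 27)}
Filtering on B < F leaves {(10, 22, 25), (10, 26, 25), (19, 21, 12), (19, 21, 18), (19, 21, 36), (19, 35, 12), (19, 35, 18), (19, 35, 36), (30, 32, 16), (30, 32, 2), (30, 32, 27)}.
Filtering on C < 31 leaves {(10, 22, 25), (10, 26, 25), (19, 21, 12), (19, 21, 18), (19, 35, 12), (19, 35, 18), (30, 32, 16), (30, 32, 2), (30, 32, 27)}.
Projecting to C, F: {(12, 21), (12, 35), (16, 32), (18, 21), (18, 35), (2, 32), (25, 22), (25, 26), (27, 32)}

{(12, 21), (12, 35), (16, 32), (18, 21), (18, 35), (2, 32), (25, 22), (25, 26), (27, 32)}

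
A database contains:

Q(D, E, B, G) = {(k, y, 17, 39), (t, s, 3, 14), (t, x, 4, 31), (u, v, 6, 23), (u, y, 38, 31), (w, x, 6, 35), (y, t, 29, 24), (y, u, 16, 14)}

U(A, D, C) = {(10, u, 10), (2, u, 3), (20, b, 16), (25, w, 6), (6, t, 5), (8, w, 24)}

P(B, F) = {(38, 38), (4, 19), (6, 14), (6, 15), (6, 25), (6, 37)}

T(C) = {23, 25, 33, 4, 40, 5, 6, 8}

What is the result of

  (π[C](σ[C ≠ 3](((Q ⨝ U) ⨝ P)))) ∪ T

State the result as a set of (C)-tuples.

Q ⋈ U (natural join on D): {(t, s, 3, 14, 6, 5), (t, x, 4, 31, 6, 5), (u, v, 6, 23, 10, 10), (u, v, 6, 23, 2, 3), (u, y, 38, 31, 10, 10), (u, y, 38, 31, 2, 3), (w, x, 6, 35, 25, 6), (w, x, 6, 35, 8, 24)}
(Q ⨝ U) ⋈ P (natural join on B): {(t, x, 4, 31, 6, 5, 19), (u, v, 6, 23, 10, 10, 14), (u, v, 6, 23, 10, 10, 15), (u, v, 6, 23, 10, 10, 25), (u, v, 6, 23, 10, 10, 37), (u, v, 6, 23, 2, 3, 14), (u, v, 6, 23, 2, 3, 15), (u, v, 6, 23, 2, 3, 25), (u, v, 6, 23, 2, 3, 37), (u, y, 38, 31, 10, 10, 38), (u, y, 38, 31, 2, 3, 38), (w, x, 6, 35, 25, 6, 14), (w, x, 6, 35, 25, 6, 15), (w, x, 6, 35, 25, 6, 25), (w, x, 6, 35, 25, 6, 37), (w, x, 6, 35, 8, 24, 14), (w, x, 6, 35, 8, 24, 15), (w, x, 6, 35, 8, 24, 25), (w, x, 6, 35, 8, 24, 37)}
Filtering on C ≠ 3 leaves {(t, x, 4, 31, 6, 5, 19), (u, v, 6, 23, 10, 10, 14), (u, v, 6, 23, 10, 10, 15), (u, v, 6, 23, 10, 10, 25), (u, v, 6, 23, 10, 10, 37), (u, y, 38, 31, 10, 10, 38), (w, x, 6, 35, 25, 6, 14), (w, x, 6, 35, 25, 6, 15), (w, x, 6, 35, 25, 6, 25), (w, x, 6, 35, 25, 6, 37), (w, x, 6, 35, 8, 24, 14), (w, x, 6, 35, 8, 24, 15), (w, x, 6, 35, 8, 24, 25), (w, x, 6, 35, 8, 24, 37)}.
Projecting to C (10 duplicate(s) eliminated): {10, 24, 5, 6}
Set union of the two operands is {10, 23, 24, 25, 33, 4, 40, 5, 6, 8}.

{10, 23, 24, 25, 33, 4, 40, 5, 6, 8}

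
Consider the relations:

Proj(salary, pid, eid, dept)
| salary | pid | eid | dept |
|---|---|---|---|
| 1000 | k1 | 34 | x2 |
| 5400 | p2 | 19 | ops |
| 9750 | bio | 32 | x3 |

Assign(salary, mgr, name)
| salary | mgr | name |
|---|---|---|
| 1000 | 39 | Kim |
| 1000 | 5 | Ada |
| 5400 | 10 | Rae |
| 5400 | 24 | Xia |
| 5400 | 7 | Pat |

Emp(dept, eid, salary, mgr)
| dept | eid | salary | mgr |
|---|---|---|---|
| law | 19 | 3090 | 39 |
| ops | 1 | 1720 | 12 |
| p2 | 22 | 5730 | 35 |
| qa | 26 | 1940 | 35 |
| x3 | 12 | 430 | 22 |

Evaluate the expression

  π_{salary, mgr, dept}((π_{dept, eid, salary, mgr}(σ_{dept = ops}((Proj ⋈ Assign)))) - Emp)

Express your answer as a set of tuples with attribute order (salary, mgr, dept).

{(5400, 10, ops), (5400, 24, ops), (5400, 7, ops)}

Natural join on salary: {(1000, k1, 34, x2, 39, Kim), (1000, k1, 34, x2, 5, Ada), (5400, p2, 19, ops, 10, Rae), (5400, p2, 19, ops, 24, Xia), (5400, p2, 19, ops, 7, Pat)}
Filtering on dept = ops leaves {(5400, p2, 19, ops, 10, Rae), (5400, p2, 19, ops, 24, Xia), (5400, p2, 19, ops, 7, Pat)}.
π[dept, eid, salary, mgr]: project onto (dept, eid, salary, mgr) → {(ops, 19, 5400, 10), (ops, 19, 5400, 24), (ops, 19, 5400, 7)}
Set difference of the two operands is {(ops, 19, 5400, 10), (ops, 19, 5400, 24), (ops, 19, 5400, 7)}.
π[salary, mgr, dept]: project onto (salary, mgr, dept) → {(5400, 10, ops), (5400, 24, ops), (5400, 7, ops)}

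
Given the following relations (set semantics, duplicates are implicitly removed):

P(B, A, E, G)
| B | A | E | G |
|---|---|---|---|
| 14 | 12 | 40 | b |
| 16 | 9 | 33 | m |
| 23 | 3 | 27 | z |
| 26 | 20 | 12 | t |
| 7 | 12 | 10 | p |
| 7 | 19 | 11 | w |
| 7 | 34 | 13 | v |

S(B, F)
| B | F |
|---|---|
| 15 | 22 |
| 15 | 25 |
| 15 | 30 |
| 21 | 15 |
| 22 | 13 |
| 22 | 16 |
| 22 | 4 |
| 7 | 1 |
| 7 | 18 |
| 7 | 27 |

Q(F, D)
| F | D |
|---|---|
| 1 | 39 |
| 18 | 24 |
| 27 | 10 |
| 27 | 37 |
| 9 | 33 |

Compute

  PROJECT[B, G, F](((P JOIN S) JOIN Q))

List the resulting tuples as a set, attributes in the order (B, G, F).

{(7, p, 1), (7, p, 18), (7, p, 27), (7, v, 1), (7, v, 18), (7, v, 27), (7, w, 1), (7, w, 18), (7, w, 27)}

P ⋈ S (natural join on B): {(7, 12, 10, p, 1), (7, 12, 10, p, 18), (7, 12, 10, p, 27), (7, 19, 11, w, 1), (7, 19, 11, w, 18), (7, 19, 11, w, 27), (7, 34, 13, v, 1), (7, 34, 13, v, 18), (7, 34, 13, v, 27)}
(P JOIN S) ⋈ Q (natural join on F): {(7, 12, 10, p, 1, 39), (7, 12, 10, p, 18, 24), (7, 12, 10, p, 27, 10), (7, 12, 10, p, 27, 37), (7, 19, 11, w, 1, 39), (7, 19, 11, w, 18, 24), (7, 19, 11, w, 27, 10), (7, 19, 11, w, 27, 37), (7, 34, 13, v, 1, 39), (7, 34, 13, v, 18, 24), (7, 34, 13, v, 27, 10), (7, 34, 13, v, 27, 37)}
π[B, G, F]: project onto (B, G, F) (3 duplicate(s) eliminated) → {(7, p, 1), (7, p, 18), (7, p, 27), (7, v, 1), (7, v, 18), (7, v, 27), (7, w, 1), (7, w, 18), (7, w, 27)}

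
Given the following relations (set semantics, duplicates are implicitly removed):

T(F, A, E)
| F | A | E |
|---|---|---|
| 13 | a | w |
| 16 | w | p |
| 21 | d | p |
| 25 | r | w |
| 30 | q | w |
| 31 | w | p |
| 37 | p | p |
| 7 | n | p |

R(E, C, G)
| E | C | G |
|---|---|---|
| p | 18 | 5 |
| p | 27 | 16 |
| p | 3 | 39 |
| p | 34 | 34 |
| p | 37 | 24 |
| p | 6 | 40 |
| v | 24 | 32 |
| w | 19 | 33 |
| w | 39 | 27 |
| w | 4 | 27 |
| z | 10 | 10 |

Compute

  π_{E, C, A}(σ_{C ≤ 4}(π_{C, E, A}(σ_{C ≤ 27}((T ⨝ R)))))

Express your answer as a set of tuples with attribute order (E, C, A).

{(p, 3, d), (p, 3, n), (p, 3, p), (p, 3, w), (w, 4, a), (w, 4, q), (w, 4, r)}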